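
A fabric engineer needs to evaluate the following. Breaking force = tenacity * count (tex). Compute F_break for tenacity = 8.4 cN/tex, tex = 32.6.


Formula: Breaking force = Tenacity * Linear density
F = 8.4 cN/tex * 32.6 tex
F = 273.84 cN

273.84 cN


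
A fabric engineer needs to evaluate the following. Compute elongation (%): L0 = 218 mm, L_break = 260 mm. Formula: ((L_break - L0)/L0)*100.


Formula: Elongation (%) = ((L_break - L0) / L0) * 100
Step 1: Extension = 260 - 218 = 42 mm
Step 2: Elongation = (42 / 218) * 100
Step 3: Elongation = 0.192661 * 100 = 19.2661% ≈ 19.3%

19.3%


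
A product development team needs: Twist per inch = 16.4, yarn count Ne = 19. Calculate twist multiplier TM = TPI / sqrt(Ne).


Formula: TM = TPI / sqrt(Ne)
Step 1: sqrt(Ne) = sqrt(19) = 4.3589
Step 2: TM = 16.4 / 4.3589 = 3.76

3.76 TM


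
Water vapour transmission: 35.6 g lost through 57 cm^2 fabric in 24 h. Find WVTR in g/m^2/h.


Formula: WVTR = mass_loss / (area * time)
Step 1: Convert area: 57 cm^2 = 0.0057 m^2
Step 2: WVTR = 35.6 g / (0.0057 m^2 * 24 h)
Step 3: WVTR = 35.6 / 0.1368 = 260.2 g/m^2/h

260.2 g/m^2/h


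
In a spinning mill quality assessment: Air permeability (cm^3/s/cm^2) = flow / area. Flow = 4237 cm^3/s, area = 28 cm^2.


Formula: Air Permeability = Airflow / Test Area
AP = 4237 cm^3/s / 28 cm^2
AP = 151.3 cm^3/s/cm^2

151.3 cm^3/s/cm^2


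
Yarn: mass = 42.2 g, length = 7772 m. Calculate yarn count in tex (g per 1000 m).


Formula: Tex = (mass_g / length_m) * 1000
Substituting: Tex = (42.2 / 7772) * 1000
Intermediate: 42.2 / 7772 = 0.00542975 g/m
Tex = 0.00542975 * 1000 = 5.43 tex

5.43 tex


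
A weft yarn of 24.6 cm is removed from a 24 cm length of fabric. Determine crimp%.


Formula: Crimp% = ((L_yarn - L_fabric) / L_fabric) * 100
Step 1: Extension = 24.6 - 24 = 0.6 cm
Step 2: Crimp% = (0.6 / 24) * 100
Step 3: Crimp% = 0.025 * 100 = 2.5%

2.5%


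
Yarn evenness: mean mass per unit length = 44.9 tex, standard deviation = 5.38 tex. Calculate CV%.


Formula: CV% = (standard deviation / mean) * 100
Step 1: Ratio = 5.38 / 44.9 = 0.119822
Step 2: CV% = 0.119822 * 100 = 11.9822% ≈ 12.0%

12.0%


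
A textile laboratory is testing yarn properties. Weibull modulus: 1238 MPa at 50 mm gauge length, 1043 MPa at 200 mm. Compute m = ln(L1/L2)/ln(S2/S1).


Formula: m = ln(L1/L2) / ln(S2/S1)
Step 1: ln(L1/L2) = ln(50/200) = -1.38629
Step 2: S2/S1 = 1043/1238 = 0.84249
Step 3: ln(S2/S1) = ln(0.84249) = -0.17139
Step 4: m = -1.38629 / -0.17139 = 8.09

8.09 (Weibull m)


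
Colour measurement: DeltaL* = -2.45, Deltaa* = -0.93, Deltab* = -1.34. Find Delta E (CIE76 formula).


Formula: Delta E = sqrt(dL*^2 + da*^2 + db*^2)
Step 1: dL*^2 = (-2.45)^2 = 6.0025
Step 2: da*^2 = (-0.93)^2 = 0.8649
Step 3: db*^2 = (-1.34)^2 = 1.7956
Step 4: Sum = 6.0025 + 0.8649 + 1.7956 = 8.663
Step 5: Delta E = sqrt(8.663) = 2.94

2.94 Delta E


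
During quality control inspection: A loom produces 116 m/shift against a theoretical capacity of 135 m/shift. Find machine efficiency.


Formula: Efficiency% = (Actual output / Theoretical output) * 100
Efficiency% = (116 / 135) * 100
Efficiency% = 0.859259 * 100 = 85.9259% ≈ 85.9%

85.9%


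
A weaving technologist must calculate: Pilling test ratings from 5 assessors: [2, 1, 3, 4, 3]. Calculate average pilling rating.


Formula: Mean = sum / count
Sum = 2 + 1 + 3 + 4 + 3 = 13
Mean = 13 / 5 = 2.6

2.6


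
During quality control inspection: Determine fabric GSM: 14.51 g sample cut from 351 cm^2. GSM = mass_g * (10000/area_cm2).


Formula: GSM = mass_g / area_m2
Step 1: Convert area: 351 cm^2 = 351 / 10000 = 0.0351 m^2
Step 2: GSM = 14.51 g / 0.0351 m^2 = 413.4 g/m^2

413.4 g/m^2


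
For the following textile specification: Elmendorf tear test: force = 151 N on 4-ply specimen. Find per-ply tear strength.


Formula: Per-ply strength = Total force / Number of plies
Per-ply = 151 N / 4
Per-ply = 37.75 N

37.75 N


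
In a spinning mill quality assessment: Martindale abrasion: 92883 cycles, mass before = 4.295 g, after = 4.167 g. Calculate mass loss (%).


Formula: Mass loss% = ((m_before - m_after) / m_before) * 100
Step 1: Mass loss = 4.295 - 4.167 = 0.128 g
Step 2: Ratio = 0.128 / 4.295 = 0.0298021
Step 3: Mass loss% = 0.0298021 * 100 = 2.98021% ≈ 2.98%

2.98%


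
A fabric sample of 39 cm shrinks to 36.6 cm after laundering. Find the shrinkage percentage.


Formula: Shrinkage% = ((L_before - L_after) / L_before) * 100
Step 1: Shrinkage = 39 - 36.6 = 2.4 cm
Step 2: Shrinkage% = (2.4 / 39) * 100
Step 3: Shrinkage% = 0.061538 * 100 = 6.1538% ≈ 6.2%

6.2%


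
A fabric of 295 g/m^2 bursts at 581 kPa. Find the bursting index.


Formula: Bursting Index = Bursting Strength / Fabric GSM
BI = 581 kPa / 295 g/m^2
BI = 1.969 kPa/(g/m^2)

1.969 kPa/(g/m^2)


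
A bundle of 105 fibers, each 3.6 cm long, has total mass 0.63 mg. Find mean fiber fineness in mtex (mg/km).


Formula: fineness (mtex) = mass (mg) / total length (km) = (mass_mg / total_length_m) * 1000
Step 1: Convert fiber length: 3.6 cm = 0.036 m
Step 2: Total fiber length = 105 * 0.036 = 3.78 m
Step 3: Linear density = 0.63 mg / 3.78 m = 0.1667 mg/m
Step 4: fineness = 0.1667 * 1000 = 166.7 mtex

166.7 mtex


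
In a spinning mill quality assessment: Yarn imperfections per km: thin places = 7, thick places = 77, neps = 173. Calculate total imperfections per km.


Formula: Total = thin places + thick places + neps
Total = 7 + 77 + 173
Total = 257 imperfections/km

257 imperfections/km


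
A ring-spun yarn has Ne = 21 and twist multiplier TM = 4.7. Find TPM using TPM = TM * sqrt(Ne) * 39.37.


Formula: TPM = TM * sqrt(Ne) * 39.37
Step 1: sqrt(Ne) = sqrt(21) = 4.5826
Step 2: TM * sqrt(Ne) = 4.7 * 4.5826 = 21.5382
Step 3: TPM = 21.5382 * 39.37 = 848 twists/m

848 twists/m


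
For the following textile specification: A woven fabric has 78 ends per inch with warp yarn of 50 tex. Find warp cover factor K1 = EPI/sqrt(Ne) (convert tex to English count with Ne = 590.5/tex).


Formula: K1 = EPI / sqrt(Ne), with Ne = 590.5 / tex_warp
Step 1: Ne = 590.5 / 50 = 11.81
Step 2: sqrt(Ne) = sqrt(11.81) = 3.4366
Step 3: K1 = 78 / 3.4366 = 22.7

22.7


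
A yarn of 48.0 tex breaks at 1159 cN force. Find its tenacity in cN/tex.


Formula: Tenacity = Breaking force / Linear density
Tenacity = 1159 cN / 48.0 tex
Tenacity = 24.15 cN/tex

24.15 cN/tex


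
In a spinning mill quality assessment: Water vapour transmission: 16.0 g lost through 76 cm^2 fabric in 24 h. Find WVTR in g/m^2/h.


Formula: WVTR = mass_loss / (area * time)
Step 1: Convert area: 76 cm^2 = 0.0076 m^2
Step 2: WVTR = 16.0 g / (0.0076 m^2 * 24 h)
Step 3: WVTR = 16.0 / 0.1824 = 87.7 g/m^2/h

87.7 g/m^2/h


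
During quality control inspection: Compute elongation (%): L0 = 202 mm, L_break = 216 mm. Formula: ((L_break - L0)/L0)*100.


Formula: Elongation (%) = ((L_break - L0) / L0) * 100
Step 1: Extension = 216 - 202 = 14 mm
Step 2: Elongation = (14 / 202) * 100
Step 3: Elongation = 0.069307 * 100 = 6.9307% ≈ 6.9%

6.9%


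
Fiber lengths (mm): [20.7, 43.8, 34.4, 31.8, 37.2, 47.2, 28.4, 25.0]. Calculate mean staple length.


Formula: Mean = sum of lengths / count
Sum = 20.7 + 43.8 + 34.4 + 31.8 + 37.2 + 47.2 + 28.4 + 25.0
Sum = 268.5 mm
Mean = 268.5 / 8 = 33.56 mm

33.56 mm


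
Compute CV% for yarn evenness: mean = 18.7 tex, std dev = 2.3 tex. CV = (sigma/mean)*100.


Formula: CV% = (standard deviation / mean) * 100
Step 1: Ratio = 2.3 / 18.7 = 0.122995
Step 2: CV% = 0.122995 * 100 = 12.2995% ≈ 12.3%

12.3%


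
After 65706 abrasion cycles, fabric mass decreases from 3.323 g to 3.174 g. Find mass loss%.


Formula: Mass loss% = ((m_before - m_after) / m_before) * 100
Step 1: Mass loss = 3.323 - 3.174 = 0.149 g
Step 2: Ratio = 0.149 / 3.323 = 0.044839
Step 3: Mass loss% = 0.044839 * 100 = 4.4839% ≈ 4.48%

4.48%


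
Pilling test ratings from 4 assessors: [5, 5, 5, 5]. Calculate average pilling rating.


Formula: Mean = sum / count
Sum = 5 + 5 + 5 + 5 = 20
Mean = 20 / 4 = 5.0

5.0


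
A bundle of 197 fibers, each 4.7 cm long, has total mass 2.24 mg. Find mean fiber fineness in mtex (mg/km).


Formula: fineness (mtex) = mass (mg) / total length (km) = (mass_mg / total_length_m) * 1000
Step 1: Convert fiber length: 4.7 cm = 0.047 m
Step 2: Total fiber length = 197 * 0.047 = 9.259 m
Step 3: Linear density = 2.24 mg / 9.259 m = 0.2419 mg/m
Step 4: fineness = 0.2419 * 1000 = 241.9 mtex

241.9 mtex


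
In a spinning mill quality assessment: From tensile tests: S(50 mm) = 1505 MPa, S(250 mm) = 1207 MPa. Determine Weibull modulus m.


Formula: m = ln(L1/L2) / ln(S2/S1)
Step 1: ln(L1/L2) = ln(50/250) = -1.60944
Step 2: S2/S1 = 1207/1505 = 0.80199
Step 3: ln(S2/S1) = ln(0.80199) = -0.22066
Step 4: m = -1.60944 / -0.22066 = 7.29

7.29 (Weibull m)


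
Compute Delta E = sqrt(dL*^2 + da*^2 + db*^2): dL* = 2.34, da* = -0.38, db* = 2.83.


Formula: Delta E = sqrt(dL*^2 + da*^2 + db*^2)
Step 1: dL*^2 = 2.34^2 = 5.4756
Step 2: da*^2 = (-0.38)^2 = 0.1444
Step 3: db*^2 = 2.83^2 = 8.0089
Step 4: Sum = 5.4756 + 0.1444 + 8.0089 = 13.6289
Step 5: Delta E = sqrt(13.6289) = 3.69

3.69 Delta E


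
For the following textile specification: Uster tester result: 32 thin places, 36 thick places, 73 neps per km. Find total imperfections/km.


Formula: Total = thin places + thick places + neps
Total = 32 + 36 + 73
Total = 141 imperfections/km

141 imperfections/km


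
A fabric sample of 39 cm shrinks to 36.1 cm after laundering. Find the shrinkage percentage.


Formula: Shrinkage% = ((L_before - L_after) / L_before) * 100
Step 1: Shrinkage = 39 - 36.1 = 2.9 cm
Step 2: Shrinkage% = (2.9 / 39) * 100
Step 3: Shrinkage% = 0.074359 * 100 = 7.4359% ≈ 7.4%

7.4%


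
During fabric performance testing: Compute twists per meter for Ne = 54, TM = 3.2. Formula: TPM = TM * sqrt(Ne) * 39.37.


Formula: TPM = TM * sqrt(Ne) * 39.37
Step 1: sqrt(Ne) = sqrt(54) = 7.3485
Step 2: TM * sqrt(Ne) = 3.2 * 7.3485 = 23.5152
Step 3: TPM = 23.5152 * 39.37 = 926 twists/m

926 twists/m


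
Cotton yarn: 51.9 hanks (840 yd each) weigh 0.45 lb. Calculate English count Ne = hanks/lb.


Formula: Ne = hanks / mass_lb
Substituting: Ne = 51.9 / 0.45
Ne = 115.3

115.3 Ne


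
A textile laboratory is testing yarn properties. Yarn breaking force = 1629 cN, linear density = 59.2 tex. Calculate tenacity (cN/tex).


Formula: Tenacity = Breaking force / Linear density
Tenacity = 1629 cN / 59.2 tex
Tenacity = 27.52 cN/tex

27.52 cN/tex


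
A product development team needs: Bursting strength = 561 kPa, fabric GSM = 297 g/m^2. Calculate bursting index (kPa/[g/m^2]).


Formula: Bursting Index = Bursting Strength / Fabric GSM
BI = 561 kPa / 297 g/m^2
BI = 1.889 kPa/(g/m^2)

1.889 kPa/(g/m^2)


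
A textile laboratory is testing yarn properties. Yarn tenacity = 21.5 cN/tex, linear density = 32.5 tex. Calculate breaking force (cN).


Formula: Breaking force = Tenacity * Linear density
F = 21.5 cN/tex * 32.5 tex
F = 698.75 cN

698.75 cN


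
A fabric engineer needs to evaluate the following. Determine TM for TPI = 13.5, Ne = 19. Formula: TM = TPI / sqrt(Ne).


Formula: TM = TPI / sqrt(Ne)
Step 1: sqrt(Ne) = sqrt(19) = 4.3589
Step 2: TM = 13.5 / 4.3589 = 3.10

3.10 TM


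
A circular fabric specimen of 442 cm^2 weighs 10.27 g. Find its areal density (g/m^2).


Formula: GSM = mass_g / area_m2
Step 1: Convert area: 442 cm^2 = 442 / 10000 = 0.0442 m^2
Step 2: GSM = 10.27 g / 0.0442 m^2 = 232.4 g/m^2

232.4 g/m^2


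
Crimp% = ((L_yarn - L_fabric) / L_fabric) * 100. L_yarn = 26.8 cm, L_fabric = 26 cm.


Formula: Crimp% = ((L_yarn - L_fabric) / L_fabric) * 100
Step 1: Extension = 26.8 - 26 = 0.8 cm
Step 2: Crimp% = (0.8 / 26) * 100
Step 3: Crimp% = 0.030769 * 100 = 3.0769% ≈ 3.1%

3.1%


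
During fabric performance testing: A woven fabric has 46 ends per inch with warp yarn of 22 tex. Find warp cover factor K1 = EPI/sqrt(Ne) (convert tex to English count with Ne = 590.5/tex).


Formula: K1 = EPI / sqrt(Ne), with Ne = 590.5 / tex_warp
Step 1: Ne = 590.5 / 22 = 26.841
Step 2: sqrt(Ne) = sqrt(26.841) = 5.1808
Step 3: K1 = 46 / 5.1808 = 8.9

8.9


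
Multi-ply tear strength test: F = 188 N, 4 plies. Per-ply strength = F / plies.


Formula: Per-ply strength = Total force / Number of plies
Per-ply = 188 N / 4
Per-ply = 47 N

47 N


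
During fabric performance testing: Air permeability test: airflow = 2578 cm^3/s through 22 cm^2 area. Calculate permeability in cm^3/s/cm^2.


Formula: Air Permeability = Airflow / Test Area
AP = 2578 cm^3/s / 22 cm^2
AP = 117.2 cm^3/s/cm^2

117.2 cm^3/s/cm^2


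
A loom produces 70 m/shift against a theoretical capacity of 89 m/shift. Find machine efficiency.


Formula: Efficiency% = (Actual output / Theoretical output) * 100
Efficiency% = (70 / 89) * 100
Efficiency% = 0.786517 * 100 = 78.6517% ≈ 78.7%

78.7%


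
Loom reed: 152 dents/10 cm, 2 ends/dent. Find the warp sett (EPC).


Formula: EPC = (dents per 10 cm * ends per dent) / 10
Step 1: Total ends per 10 cm = 152 * 2 = 304
Step 2: EPC = 304 / 10 = 30.4 ends/cm

30.4 ends/cm


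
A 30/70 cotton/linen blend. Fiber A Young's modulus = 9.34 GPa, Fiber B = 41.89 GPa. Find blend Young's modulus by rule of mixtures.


Formula: Blend property = (fraction_A * property_A) + (fraction_B * property_B)
Step 1: Contribution A = 30/100 * 9.34 GPa = 2.802 GPa
Step 2: Contribution B = 70/100 * 41.89 GPa = 29.323 GPa
Step 3: Blend Young's modulus = 2.802 + 29.323 = 32.125 GPa

32.125 GPa


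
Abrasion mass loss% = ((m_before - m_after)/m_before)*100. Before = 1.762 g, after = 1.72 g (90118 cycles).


Formula: Mass loss% = ((m_before - m_after) / m_before) * 100
Step 1: Mass loss = 1.762 - 1.72 = 0.042 g
Step 2: Ratio = 0.042 / 1.762 = 0.0238365
Step 3: Mass loss% = 0.0238365 * 100 = 2.38365% ≈ 2.38%

2.38%


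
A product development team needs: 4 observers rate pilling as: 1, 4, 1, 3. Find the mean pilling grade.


Formula: Mean = sum / count
Sum = 1 + 4 + 1 + 3 = 9
Mean = 9 / 4 = 2.3

2.3


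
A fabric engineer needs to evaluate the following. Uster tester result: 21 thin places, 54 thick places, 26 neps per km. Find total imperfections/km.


Formula: Total = thin places + thick places + neps
Total = 21 + 54 + 26
Total = 101 imperfections/km

101 imperfections/km


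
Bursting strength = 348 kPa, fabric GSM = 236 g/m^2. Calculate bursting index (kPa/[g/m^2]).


Formula: Bursting Index = Bursting Strength / Fabric GSM
BI = 348 kPa / 236 g/m^2
BI = 1.475 kPa/(g/m^2)

1.475 kPa/(g/m^2)


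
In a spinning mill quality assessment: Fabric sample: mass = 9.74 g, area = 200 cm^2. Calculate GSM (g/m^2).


Formula: GSM = mass_g / area_m2
Step 1: Convert area: 200 cm^2 = 200 / 10000 = 0.02 m^2
Step 2: GSM = 9.74 g / 0.02 m^2 = 487.0 g/m^2

487.0 g/m^2


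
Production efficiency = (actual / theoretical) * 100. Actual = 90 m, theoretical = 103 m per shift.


Formula: Efficiency% = (Actual output / Theoretical output) * 100
Efficiency% = (90 / 103) * 100
Efficiency% = 0.873786 * 100 = 87.3786% ≈ 87.4%

87.4%


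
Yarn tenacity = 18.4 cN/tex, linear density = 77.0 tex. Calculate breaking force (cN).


Formula: Breaking force = Tenacity * Linear density
F = 18.4 cN/tex * 77.0 tex
F = 1416.80 cN

1416.80 cN


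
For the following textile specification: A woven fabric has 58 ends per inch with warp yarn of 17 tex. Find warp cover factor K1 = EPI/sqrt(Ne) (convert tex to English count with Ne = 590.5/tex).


Formula: K1 = EPI / sqrt(Ne), with Ne = 590.5 / tex_warp
Step 1: Ne = 590.5 / 17 = 34.735
Step 2: sqrt(Ne) = sqrt(34.735) = 5.8936
Step 3: K1 = 58 / 5.8936 = 9.8

9.8


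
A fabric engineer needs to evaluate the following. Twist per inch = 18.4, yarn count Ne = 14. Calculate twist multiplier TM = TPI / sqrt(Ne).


Formula: TM = TPI / sqrt(Ne)
Step 1: sqrt(Ne) = sqrt(14) = 3.7417
Step 2: TM = 18.4 / 3.7417 = 4.92

4.92 TM


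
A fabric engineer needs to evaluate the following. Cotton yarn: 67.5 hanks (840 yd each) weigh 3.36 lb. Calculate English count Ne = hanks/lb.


Formula: Ne = hanks / mass_lb
Substituting: Ne = 67.5 / 3.36
Ne = 20.1

20.1 Ne


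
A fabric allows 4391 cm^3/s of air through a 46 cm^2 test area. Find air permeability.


Formula: Air Permeability = Airflow / Test Area
AP = 4391 cm^3/s / 46 cm^2
AP = 95.5 cm^3/s/cm^2

95.5 cm^3/s/cm^2


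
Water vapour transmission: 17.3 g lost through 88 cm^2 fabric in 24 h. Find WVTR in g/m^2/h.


Formula: WVTR = mass_loss / (area * time)
Step 1: Convert area: 88 cm^2 = 0.0088 m^2
Step 2: WVTR = 17.3 g / (0.0088 m^2 * 24 h)
Step 3: WVTR = 17.3 / 0.2112 = 81.9 g/m^2/h

81.9 g/m^2/h


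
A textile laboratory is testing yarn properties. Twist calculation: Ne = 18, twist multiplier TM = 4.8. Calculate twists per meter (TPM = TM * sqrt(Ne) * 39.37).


Formula: TPM = TM * sqrt(Ne) * 39.37
Step 1: sqrt(Ne) = sqrt(18) = 4.2426
Step 2: TM * sqrt(Ne) = 4.8 * 4.2426 = 20.3645
Step 3: TPM = 20.3645 * 39.37 = 802 twists/m

802 twists/m


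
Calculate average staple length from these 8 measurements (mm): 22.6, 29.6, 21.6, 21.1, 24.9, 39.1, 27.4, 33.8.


Formula: Mean = sum of lengths / count
Sum = 22.6 + 29.6 + 21.6 + 21.1 + 24.9 + 39.1 + 27.4 + 33.8
Sum = 220.1 mm
Mean = 220.1 / 8 = 27.51 mm

27.51 mm


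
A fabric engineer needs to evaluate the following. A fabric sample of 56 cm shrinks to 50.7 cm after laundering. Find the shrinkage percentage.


Formula: Shrinkage% = ((L_before - L_after) / L_before) * 100
Step 1: Shrinkage = 56 - 50.7 = 5.3 cm
Step 2: Shrinkage% = (5.3 / 56) * 100
Step 3: Shrinkage% = 0.094643 * 100 = 9.4643% ≈ 9.5%

9.5%


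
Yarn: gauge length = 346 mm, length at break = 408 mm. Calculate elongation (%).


Formula: Elongation (%) = ((L_break - L0) / L0) * 100
Step 1: Extension = 408 - 346 = 62 mm
Step 2: Elongation = (62 / 346) * 100
Step 3: Elongation = 0.179191 * 100 = 17.9191% ≈ 17.9%

17.9%


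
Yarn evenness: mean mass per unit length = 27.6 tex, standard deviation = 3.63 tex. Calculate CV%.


Formula: CV% = (standard deviation / mean) * 100
Step 1: Ratio = 3.63 / 27.6 = 0.131522
Step 2: CV% = 0.131522 * 100 = 13.1522% ≈ 13.2%

13.2%


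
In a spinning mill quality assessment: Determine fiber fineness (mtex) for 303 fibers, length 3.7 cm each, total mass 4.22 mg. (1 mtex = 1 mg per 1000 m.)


Formula: fineness (mtex) = mass (mg) / total length (km) = (mass_mg / total_length_m) * 1000
Step 1: Convert fiber length: 3.7 cm = 0.037 m
Step 2: Total fiber length = 303 * 0.037 = 11.211 m
Step 3: Linear density = 4.22 mg / 11.211 m = 0.3764 mg/m
Step 4: fineness = 0.3764 * 1000 = 376.4 mtex

376.4 mtex


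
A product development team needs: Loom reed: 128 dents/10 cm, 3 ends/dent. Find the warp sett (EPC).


Formula: EPC = (dents per 10 cm * ends per dent) / 10
Step 1: Total ends per 10 cm = 128 * 3 = 384
Step 2: EPC = 384 / 10 = 38.4 ends/cm

38.4 ends/cm


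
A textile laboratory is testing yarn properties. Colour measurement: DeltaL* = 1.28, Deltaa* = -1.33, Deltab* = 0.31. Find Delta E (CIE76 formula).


Formula: Delta E = sqrt(dL*^2 + da*^2 + db*^2)
Step 1: dL*^2 = 1.28^2 = 1.6384
Step 2: da*^2 = (-1.33)^2 = 1.7689
Step 3: db*^2 = 0.31^2 = 0.0961
Step 4: Sum = 1.6384 + 1.7689 + 0.0961 = 3.5034
Step 5: Delta E = sqrt(3.5034) = 1.87

1.87 Delta E


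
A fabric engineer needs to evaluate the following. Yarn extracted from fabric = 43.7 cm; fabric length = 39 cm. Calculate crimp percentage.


Formula: Crimp% = ((L_yarn - L_fabric) / L_fabric) * 100
Step 1: Extension = 43.7 - 39 = 4.7 cm
Step 2: Crimp% = (4.7 / 39) * 100
Step 3: Crimp% = 0.120513 * 100 = 12.0513% ≈ 12.1%

12.1%


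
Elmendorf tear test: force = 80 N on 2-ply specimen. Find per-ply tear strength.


Formula: Per-ply strength = Total force / Number of plies
Per-ply = 80 N / 2
Per-ply = 40 N

40 N


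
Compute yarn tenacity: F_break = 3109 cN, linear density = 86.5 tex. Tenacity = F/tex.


Formula: Tenacity = Breaking force / Linear density
Tenacity = 3109 cN / 86.5 tex
Tenacity = 35.94 cN/tex

35.94 cN/tex


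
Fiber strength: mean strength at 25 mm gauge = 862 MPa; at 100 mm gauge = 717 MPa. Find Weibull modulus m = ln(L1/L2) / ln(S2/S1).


Formula: m = ln(L1/L2) / ln(S2/S1)
Step 1: ln(L1/L2) = ln(25/100) = -1.38629
Step 2: S2/S1 = 717/862 = 0.83179
Step 3: ln(S2/S1) = ln(0.83179) = -0.18418
Step 4: m = -1.38629 / -0.18418 = 7.53

7.53 (Weibull m)


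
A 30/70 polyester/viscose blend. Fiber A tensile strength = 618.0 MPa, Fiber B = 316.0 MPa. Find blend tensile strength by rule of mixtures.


Formula: Blend property = (fraction_A * property_A) + (fraction_B * property_B)
Step 1: Contribution A = 30/100 * 618.0 MPa = 185.4 MPa
Step 2: Contribution B = 70/100 * 316.0 MPa = 221.2 MPa
Step 3: Blend tensile strength = 185.4 + 221.2 = 406.6 MPa

406.6 MPa


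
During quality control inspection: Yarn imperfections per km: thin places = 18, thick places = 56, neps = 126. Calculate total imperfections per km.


Formula: Total = thin places + thick places + neps
Total = 18 + 56 + 126
Total = 200 imperfections/km

200 imperfections/km


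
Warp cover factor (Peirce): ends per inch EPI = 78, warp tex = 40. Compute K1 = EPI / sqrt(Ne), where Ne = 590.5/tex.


Formula: K1 = EPI / sqrt(Ne), with Ne = 590.5 / tex_warp
Step 1: Ne = 590.5 / 40 = 14.763
Step 2: sqrt(Ne) = sqrt(14.763) = 3.8423
Step 3: K1 = 78 / 3.8423 = 20.3

20.3


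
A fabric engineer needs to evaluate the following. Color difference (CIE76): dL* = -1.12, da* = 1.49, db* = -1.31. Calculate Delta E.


Formula: Delta E = sqrt(dL*^2 + da*^2 + db*^2)
Step 1: dL*^2 = (-1.12)^2 = 1.2544
Step 2: da*^2 = 1.49^2 = 2.2201
Step 3: db*^2 = (-1.31)^2 = 1.7161
Step 4: Sum = 1.2544 + 2.2201 + 1.7161 = 5.1906
Step 5: Delta E = sqrt(5.1906) = 2.28

2.28 Delta E


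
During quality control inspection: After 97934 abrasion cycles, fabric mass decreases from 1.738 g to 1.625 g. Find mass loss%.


Formula: Mass loss% = ((m_before - m_after) / m_before) * 100
Step 1: Mass loss = 1.738 - 1.625 = 0.113 g
Step 2: Ratio = 0.113 / 1.738 = 0.0650173
Step 3: Mass loss% = 0.0650173 * 100 = 6.50173% ≈ 6.50%

6.50%


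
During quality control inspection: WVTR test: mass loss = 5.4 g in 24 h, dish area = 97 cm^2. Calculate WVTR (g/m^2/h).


Formula: WVTR = mass_loss / (area * time)
Step 1: Convert area: 97 cm^2 = 0.0097 m^2
Step 2: WVTR = 5.4 g / (0.0097 m^2 * 24 h)
Step 3: WVTR = 5.4 / 0.2328 = 23.2 g/m^2/h

23.2 g/m^2/h


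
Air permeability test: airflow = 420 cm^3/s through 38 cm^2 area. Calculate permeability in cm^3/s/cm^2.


Formula: Air Permeability = Airflow / Test Area
AP = 420 cm^3/s / 38 cm^2
AP = 11.1 cm^3/s/cm^2

11.1 cm^3/s/cm^2


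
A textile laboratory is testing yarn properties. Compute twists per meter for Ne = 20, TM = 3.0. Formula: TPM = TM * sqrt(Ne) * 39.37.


Formula: TPM = TM * sqrt(Ne) * 39.37
Step 1: sqrt(Ne) = sqrt(20) = 4.4721
Step 2: TM * sqrt(Ne) = 3.0 * 4.4721 = 13.4163
Step 3: TPM = 13.4163 * 39.37 = 528 twists/m

528 twists/m


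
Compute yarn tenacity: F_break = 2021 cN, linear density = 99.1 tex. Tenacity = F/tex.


Formula: Tenacity = Breaking force / Linear density
Tenacity = 2021 cN / 99.1 tex
Tenacity = 20.39 cN/tex

20.39 cN/tex


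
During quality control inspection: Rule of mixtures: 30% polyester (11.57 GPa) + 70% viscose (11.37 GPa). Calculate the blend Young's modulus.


Formula: Blend property = (fraction_A * property_A) + (fraction_B * property_B)
Step 1: Contribution A = 30/100 * 11.57 GPa = 3.471 GPa
Step 2: Contribution B = 70/100 * 11.37 GPa = 7.959 GPa
Step 3: Blend Young's modulus = 3.471 + 7.959 = 11.43 GPa

11.43 GPa


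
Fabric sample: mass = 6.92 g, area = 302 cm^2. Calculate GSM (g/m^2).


Formula: GSM = mass_g / area_m2
Step 1: Convert area: 302 cm^2 = 302 / 10000 = 0.0302 m^2
Step 2: GSM = 6.92 g / 0.0302 m^2 = 229.1 g/m^2

229.1 g/m^2


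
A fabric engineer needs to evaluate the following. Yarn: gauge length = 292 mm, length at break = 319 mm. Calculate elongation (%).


Formula: Elongation (%) = ((L_break - L0) / L0) * 100
Step 1: Extension = 319 - 292 = 27 mm
Step 2: Elongation = (27 / 292) * 100
Step 3: Elongation = 0.092466 * 100 = 9.2466% ≈ 9.2%

9.2%


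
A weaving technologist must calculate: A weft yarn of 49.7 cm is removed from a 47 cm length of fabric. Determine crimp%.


Formula: Crimp% = ((L_yarn - L_fabric) / L_fabric) * 100
Step 1: Extension = 49.7 - 47 = 2.7 cm
Step 2: Crimp% = (2.7 / 47) * 100
Step 3: Crimp% = 0.057447 * 100 = 5.7447% ≈ 5.7%

5.7%


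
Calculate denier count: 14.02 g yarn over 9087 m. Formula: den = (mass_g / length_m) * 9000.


Formula: den = (mass_g / length_m) * 9000
Substituting: den = (14.02 / 9087) * 9000
Intermediate: 14.02 / 9087 = 0.00154286 g/m
den = 0.00154286 * 9000 = 13.9 denier

13.9 denier


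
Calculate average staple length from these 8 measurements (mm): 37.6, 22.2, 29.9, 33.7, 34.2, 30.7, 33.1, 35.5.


Formula: Mean = sum of lengths / count
Sum = 37.6 + 22.2 + 29.9 + 33.7 + 34.2 + 30.7 + 33.1 + 35.5
Sum = 256.9 mm
Mean = 256.9 / 8 = 32.11 mm

32.11 mm


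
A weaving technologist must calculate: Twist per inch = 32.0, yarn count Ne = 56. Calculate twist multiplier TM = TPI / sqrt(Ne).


Formula: TM = TPI / sqrt(Ne)
Step 1: sqrt(Ne) = sqrt(56) = 7.4833
Step 2: TM = 32.0 / 7.4833 = 4.28

4.28 TM


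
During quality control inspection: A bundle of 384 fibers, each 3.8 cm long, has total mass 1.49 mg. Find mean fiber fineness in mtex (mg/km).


Formula: fineness (mtex) = mass (mg) / total length (km) = (mass_mg / total_length_m) * 1000
Step 1: Convert fiber length: 3.8 cm = 0.038 m
Step 2: Total fiber length = 384 * 0.038 = 14.592 m
Step 3: Linear density = 1.49 mg / 14.592 m = 0.1021 mg/m
Step 4: fineness = 0.1021 * 1000 = 102.1 mtex

102.1 mtex


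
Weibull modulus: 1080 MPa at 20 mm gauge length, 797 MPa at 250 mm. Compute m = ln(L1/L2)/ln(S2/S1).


Formula: m = ln(L1/L2) / ln(S2/S1)
Step 1: ln(L1/L2) = ln(20/250) = -2.52573
Step 2: S2/S1 = 797/1080 = 0.73796
Step 3: ln(S2/S1) = ln(0.73796) = -0.30387
Step 4: m = -2.52573 / -0.30387 = 8.31

8.31 (Weibull m)


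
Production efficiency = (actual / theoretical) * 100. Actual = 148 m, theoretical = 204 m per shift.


Formula: Efficiency% = (Actual output / Theoretical output) * 100
Efficiency% = (148 / 204) * 100
Efficiency% = 0.72549 * 100 = 72.549% ≈ 72.5%

72.5%


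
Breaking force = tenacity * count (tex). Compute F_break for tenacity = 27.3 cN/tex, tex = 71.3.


Formula: Breaking force = Tenacity * Linear density
F = 27.3 cN/tex * 71.3 tex
F = 1946.49 cN

1946.49 cN


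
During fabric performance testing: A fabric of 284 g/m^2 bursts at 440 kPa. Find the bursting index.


Formula: Bursting Index = Bursting Strength / Fabric GSM
BI = 440 kPa / 284 g/m^2
BI = 1.549 kPa/(g/m^2)

1.549 kPa/(g/m^2)


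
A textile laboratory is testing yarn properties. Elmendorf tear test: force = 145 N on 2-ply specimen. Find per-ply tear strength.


Formula: Per-ply strength = Total force / Number of plies
Per-ply = 145 N / 2
Per-ply = 72.5 N

72.5 N


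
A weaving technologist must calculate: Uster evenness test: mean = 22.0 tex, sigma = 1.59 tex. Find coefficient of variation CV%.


Formula: CV% = (standard deviation / mean) * 100
Step 1: Ratio = 1.59 / 22.0 = 0.072273
Step 2: CV% = 0.072273 * 100 = 7.2273% ≈ 7.2%

7.2%


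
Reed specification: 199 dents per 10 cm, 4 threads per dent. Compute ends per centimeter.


Formula: EPC = (dents per 10 cm * ends per dent) / 10
Step 1: Total ends per 10 cm = 199 * 4 = 796
Step 2: EPC = 796 / 10 = 79.6 ends/cm

79.6 ends/cm


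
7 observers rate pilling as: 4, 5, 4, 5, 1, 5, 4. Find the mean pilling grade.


Formula: Mean = sum / count
Sum = 4 + 5 + 4 + 5 + 1 + 5 + 4 = 28
Mean = 28 / 7 = 4.0

4.0


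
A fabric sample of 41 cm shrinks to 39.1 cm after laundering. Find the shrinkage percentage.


Formula: Shrinkage% = ((L_before - L_after) / L_before) * 100
Step 1: Shrinkage = 41 - 39.1 = 1.9 cm
Step 2: Shrinkage% = (1.9 / 41) * 100
Step 3: Shrinkage% = 0.046341 * 100 = 4.6341% ≈ 4.6%

4.6%


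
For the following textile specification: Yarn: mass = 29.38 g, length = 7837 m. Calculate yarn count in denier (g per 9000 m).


Formula: den = (mass_g / length_m) * 9000
Substituting: den = (29.38 / 7837) * 9000
Intermediate: 29.38 / 7837 = 0.00374888 g/m
den = 0.00374888 * 9000 = 33.7 denier

33.7 denier


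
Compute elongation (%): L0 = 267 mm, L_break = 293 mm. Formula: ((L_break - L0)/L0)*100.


Formula: Elongation (%) = ((L_break - L0) / L0) * 100
Step 1: Extension = 293 - 267 = 26 mm
Step 2: Elongation = (26 / 267) * 100
Step 3: Elongation = 0.097378 * 100 = 9.7378% ≈ 9.7%

9.7%


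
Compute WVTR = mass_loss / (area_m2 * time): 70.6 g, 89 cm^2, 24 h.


Formula: WVTR = mass_loss / (area * time)
Step 1: Convert area: 89 cm^2 = 0.0089 m^2
Step 2: WVTR = 70.6 g / (0.0089 m^2 * 24 h)
Step 3: WVTR = 70.6 / 0.2136 = 330.5 g/m^2/h

330.5 g/m^2/h


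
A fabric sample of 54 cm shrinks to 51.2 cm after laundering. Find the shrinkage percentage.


Formula: Shrinkage% = ((L_before - L_after) / L_before) * 100
Step 1: Shrinkage = 54 - 51.2 = 2.8 cm
Step 2: Shrinkage% = (2.8 / 54) * 100
Step 3: Shrinkage% = 0.051852 * 100 = 5.1852% ≈ 5.2%

5.2%


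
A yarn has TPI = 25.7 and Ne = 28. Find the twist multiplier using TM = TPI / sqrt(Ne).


Formula: TM = TPI / sqrt(Ne)
Step 1: sqrt(Ne) = sqrt(28) = 5.2915
Step 2: TM = 25.7 / 5.2915 = 4.86

4.86 TM


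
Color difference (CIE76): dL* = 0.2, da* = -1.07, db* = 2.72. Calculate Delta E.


Formula: Delta E = sqrt(dL*^2 + da*^2 + db*^2)
Step 1: dL*^2 = 0.2^2 = 0.04
Step 2: da*^2 = (-1.07)^2 = 1.1449
Step 3: db*^2 = 2.72^2 = 7.3984
Step 4: Sum = 0.04 + 1.1449 + 7.3984 = 8.5833
Step 5: Delta E = sqrt(8.5833) = 2.93

2.93 Delta E


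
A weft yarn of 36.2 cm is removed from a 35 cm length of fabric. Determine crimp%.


Formula: Crimp% = ((L_yarn - L_fabric) / L_fabric) * 100
Step 1: Extension = 36.2 - 35 = 1.2 cm
Step 2: Crimp% = (1.2 / 35) * 100
Step 3: Crimp% = 0.034286 * 100 = 3.4286% ≈ 3.4%

3.4%


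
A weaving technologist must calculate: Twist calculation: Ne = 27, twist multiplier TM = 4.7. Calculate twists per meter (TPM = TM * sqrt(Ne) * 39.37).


Formula: TPM = TM * sqrt(Ne) * 39.37
Step 1: sqrt(Ne) = sqrt(27) = 5.1962
Step 2: TM * sqrt(Ne) = 4.7 * 5.1962 = 24.4221
Step 3: TPM = 24.4221 * 39.37 = 961 twists/m

961 twists/m


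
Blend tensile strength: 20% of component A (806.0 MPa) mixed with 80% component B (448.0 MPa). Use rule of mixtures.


Formula: Blend property = (fraction_A * property_A) + (fraction_B * property_B)
Step 1: Contribution A = 20/100 * 806.0 MPa = 161.2 MPa
Step 2: Contribution B = 80/100 * 448.0 MPa = 358.4 MPa
Step 3: Blend tensile strength = 161.2 + 358.4 = 519.6 MPa

519.6 MPa


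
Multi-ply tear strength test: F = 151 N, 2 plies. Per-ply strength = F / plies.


Formula: Per-ply strength = Total force / Number of plies
Per-ply = 151 N / 2
Per-ply = 75.5 N

75.5 N


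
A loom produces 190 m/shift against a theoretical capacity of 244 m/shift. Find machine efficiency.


Formula: Efficiency% = (Actual output / Theoretical output) * 100
Efficiency% = (190 / 244) * 100
Efficiency% = 0.778689 * 100 = 77.8689% ≈ 77.9%

77.9%


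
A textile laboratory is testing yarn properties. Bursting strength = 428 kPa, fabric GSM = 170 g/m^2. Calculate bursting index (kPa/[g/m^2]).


Formula: Bursting Index = Bursting Strength / Fabric GSM
BI = 428 kPa / 170 g/m^2
BI = 2.518 kPa/(g/m^2)

2.518 kPa/(g/m^2)


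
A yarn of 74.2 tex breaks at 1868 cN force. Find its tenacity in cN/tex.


Formula: Tenacity = Breaking force / Linear density
Tenacity = 1868 cN / 74.2 tex
Tenacity = 25.18 cN/tex

25.18 cN/tex


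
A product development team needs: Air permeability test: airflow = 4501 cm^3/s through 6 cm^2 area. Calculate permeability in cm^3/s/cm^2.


Formula: Air Permeability = Airflow / Test Area
AP = 4501 cm^3/s / 6 cm^2
AP = 750.2 cm^3/s/cm^2

750.2 cm^3/s/cm^2


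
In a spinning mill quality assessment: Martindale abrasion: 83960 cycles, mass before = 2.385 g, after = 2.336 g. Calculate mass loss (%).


Formula: Mass loss% = ((m_before - m_after) / m_before) * 100
Step 1: Mass loss = 2.385 - 2.336 = 0.049 g
Step 2: Ratio = 0.049 / 2.385 = 0.0205451
Step 3: Mass loss% = 0.0205451 * 100 = 2.05451% ≈ 2.05%

2.05%


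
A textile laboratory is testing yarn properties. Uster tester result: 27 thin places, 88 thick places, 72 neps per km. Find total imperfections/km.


Formula: Total = thin places + thick places + neps
Total = 27 + 88 + 72
Total = 187 imperfections/km

187 imperfections/km


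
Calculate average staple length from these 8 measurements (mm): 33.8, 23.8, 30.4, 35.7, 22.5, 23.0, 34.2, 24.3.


Formula: Mean = sum of lengths / count
Sum = 33.8 + 23.8 + 30.4 + 35.7 + 22.5 + 23.0 + 34.2 + 24.3
Sum = 227.7 mm
Mean = 227.7 / 8 = 28.46 mm

28.46 mm


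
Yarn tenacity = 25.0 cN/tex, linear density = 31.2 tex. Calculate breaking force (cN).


Formula: Breaking force = Tenacity * Linear density
F = 25.0 cN/tex * 31.2 tex
F = 780.00 cN

780.00 cN


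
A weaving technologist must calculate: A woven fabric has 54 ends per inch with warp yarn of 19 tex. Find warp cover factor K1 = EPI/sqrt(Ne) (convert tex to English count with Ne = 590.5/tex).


Formula: K1 = EPI / sqrt(Ne), with Ne = 590.5 / tex_warp
Step 1: Ne = 590.5 / 19 = 31.079
Step 2: sqrt(Ne) = sqrt(31.079) = 5.5749
Step 3: K1 = 54 / 5.5749 = 9.7

9.7


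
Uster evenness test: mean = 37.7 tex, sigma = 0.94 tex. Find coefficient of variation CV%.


Formula: CV% = (standard deviation / mean) * 100
Step 1: Ratio = 0.94 / 37.7 = 0.024934
Step 2: CV% = 0.024934 * 100 = 2.4934% ≈ 2.5%

2.5%


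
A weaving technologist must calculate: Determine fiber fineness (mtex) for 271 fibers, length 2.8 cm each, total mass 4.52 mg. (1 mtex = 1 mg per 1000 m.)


Formula: fineness (mtex) = mass (mg) / total length (km) = (mass_mg / total_length_m) * 1000
Step 1: Convert fiber length: 2.8 cm = 0.028 m
Step 2: Total fiber length = 271 * 0.028 = 7.588 m
Step 3: Linear density = 4.52 mg / 7.588 m = 0.5957 mg/m
Step 4: fineness = 0.5957 * 1000 = 595.7 mtex

595.7 mtex


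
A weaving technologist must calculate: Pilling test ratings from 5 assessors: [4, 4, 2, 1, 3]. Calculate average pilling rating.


Formula: Mean = sum / count
Sum = 4 + 4 + 2 + 1 + 3 = 14
Mean = 14 / 5 = 2.8

2.8


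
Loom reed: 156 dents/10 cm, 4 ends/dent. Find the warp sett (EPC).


Formula: EPC = (dents per 10 cm * ends per dent) / 10
Step 1: Total ends per 10 cm = 156 * 4 = 624
Step 2: EPC = 624 / 10 = 62.4 ends/cm

62.4 ends/cm


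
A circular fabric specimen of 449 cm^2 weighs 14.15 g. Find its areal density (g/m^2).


Formula: GSM = mass_g / area_m2
Step 1: Convert area: 449 cm^2 = 449 / 10000 = 0.0449 m^2
Step 2: GSM = 14.15 g / 0.0449 m^2 = 315.1 g/m^2

315.1 g/m^2


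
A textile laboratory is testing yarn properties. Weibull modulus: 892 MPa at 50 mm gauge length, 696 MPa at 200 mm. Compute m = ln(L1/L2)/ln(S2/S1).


Formula: m = ln(L1/L2) / ln(S2/S1)
Step 1: ln(L1/L2) = ln(50/200) = -1.38629
Step 2: S2/S1 = 696/892 = 0.78027
Step 3: ln(S2/S1) = ln(0.78027) = -0.24812
Step 4: m = -1.38629 / -0.24812 = 5.59

5.59 (Weibull m)


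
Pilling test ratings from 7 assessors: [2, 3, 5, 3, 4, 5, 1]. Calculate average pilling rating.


Formula: Mean = sum / count
Sum = 2 + 3 + 5 + 3 + 4 + 5 + 1 = 23
Mean = 23 / 7 = 3.3

3.3


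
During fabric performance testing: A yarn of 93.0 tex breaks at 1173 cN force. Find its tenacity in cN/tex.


Formula: Tenacity = Breaking force / Linear density
Tenacity = 1173 cN / 93.0 tex
Tenacity = 12.61 cN/tex

12.61 cN/tex


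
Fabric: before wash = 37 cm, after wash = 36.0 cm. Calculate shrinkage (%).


Formula: Shrinkage% = ((L_before - L_after) / L_before) * 100
Step 1: Shrinkage = 37 - 36.0 = 1.0 cm
Step 2: Shrinkage% = (1.0 / 37) * 100
Step 3: Shrinkage% = 0.027027 * 100 = 2.7027% ≈ 2.7%

2.7%


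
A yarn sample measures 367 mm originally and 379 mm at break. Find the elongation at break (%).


Formula: Elongation (%) = ((L_break - L0) / L0) * 100
Step 1: Extension = 379 - 367 = 12 mm
Step 2: Elongation = (12 / 367) * 100
Step 3: Elongation = 0.032698 * 100 = 3.2698% ≈ 3.3%

3.3%


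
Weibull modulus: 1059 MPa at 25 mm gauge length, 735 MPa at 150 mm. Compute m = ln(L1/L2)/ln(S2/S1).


Formula: m = ln(L1/L2) / ln(S2/S1)
Step 1: ln(L1/L2) = ln(25/150) = -1.79176
Step 2: S2/S1 = 735/1059 = 0.69405
Step 3: ln(S2/S1) = ln(0.69405) = -0.36521
Step 4: m = -1.79176 / -0.36521 = 4.91

4.91 (Weibull m)


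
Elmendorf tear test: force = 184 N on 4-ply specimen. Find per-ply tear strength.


Formula: Per-ply strength = Total force / Number of plies
Per-ply = 184 N / 4
Per-ply = 46 N

46 N


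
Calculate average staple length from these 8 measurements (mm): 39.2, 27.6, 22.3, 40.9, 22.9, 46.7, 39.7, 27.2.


Formula: Mean = sum of lengths / count
Sum = 39.2 + 27.6 + 22.3 + 40.9 + 22.9 + 46.7 + 39.7 + 27.2
Sum = 266.5 mm
Mean = 266.5 / 8 = 33.31 mm

33.31 mm


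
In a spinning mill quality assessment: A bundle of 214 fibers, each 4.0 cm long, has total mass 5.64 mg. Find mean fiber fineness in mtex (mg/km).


Formula: fineness (mtex) = mass (mg) / total length (km) = (mass_mg / total_length_m) * 1000
Step 1: Convert fiber length: 4.0 cm = 0.04 m
Step 2: Total fiber length = 214 * 0.04 = 8.56 m
Step 3: Linear density = 5.64 mg / 8.56 m = 0.6589 mg/m
Step 4: fineness = 0.6589 * 1000 = 658.9 mtex

658.9 mtex


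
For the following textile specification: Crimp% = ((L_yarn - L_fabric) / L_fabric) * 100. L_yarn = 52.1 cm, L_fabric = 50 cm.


Formula: Crimp% = ((L_yarn - L_fabric) / L_fabric) * 100
Step 1: Extension = 52.1 - 50 = 2.1 cm
Step 2: Crimp% = (2.1 / 50) * 100
Step 3: Crimp% = 0.042 * 100 = 4.2%

4.2%


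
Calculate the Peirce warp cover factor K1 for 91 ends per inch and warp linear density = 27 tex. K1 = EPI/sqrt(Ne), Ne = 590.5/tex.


Formula: K1 = EPI / sqrt(Ne), with Ne = 590.5 / tex_warp
Step 1: Ne = 590.5 / 27 = 21.87
Step 2: sqrt(Ne) = sqrt(21.87) = 4.6765
Step 3: K1 = 91 / 4.6765 = 19.5

19.5


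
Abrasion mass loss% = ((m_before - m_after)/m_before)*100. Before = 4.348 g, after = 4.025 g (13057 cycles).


Formula: Mass loss% = ((m_before - m_after) / m_before) * 100
Step 1: Mass loss = 4.348 - 4.025 = 0.323 g
Step 2: Ratio = 0.323 / 4.348 = 0.074287
Step 3: Mass loss% = 0.074287 * 100 = 7.4287% ≈ 7.43%

7.43%


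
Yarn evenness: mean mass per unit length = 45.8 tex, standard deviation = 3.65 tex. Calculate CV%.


Formula: CV% = (standard deviation / mean) * 100
Step 1: Ratio = 3.65 / 45.8 = 0.079694
Step 2: CV% = 0.079694 * 100 = 7.9694% ≈ 8.0%

8.0%


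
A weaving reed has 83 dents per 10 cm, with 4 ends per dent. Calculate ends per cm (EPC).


Formula: EPC = (dents per 10 cm * ends per dent) / 10
Step 1: Total ends per 10 cm = 83 * 4 = 332
Step 2: EPC = 332 / 10 = 33.2 ends/cm

33.2 ends/cm


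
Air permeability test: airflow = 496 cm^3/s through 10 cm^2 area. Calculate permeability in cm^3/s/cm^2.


Formula: Air Permeability = Airflow / Test Area
AP = 496 cm^3/s / 10 cm^2
AP = 49.6 cm^3/s/cm^2

49.6 cm^3/s/cm^2


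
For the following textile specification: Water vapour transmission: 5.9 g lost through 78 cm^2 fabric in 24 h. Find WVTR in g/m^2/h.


Formula: WVTR = mass_loss / (area * time)
Step 1: Convert area: 78 cm^2 = 0.0078 m^2
Step 2: WVTR = 5.9 g / (0.0078 m^2 * 24 h)
Step 3: WVTR = 5.9 / 0.1872 = 31.5 g/m^2/h

31.5 g/m^2/h


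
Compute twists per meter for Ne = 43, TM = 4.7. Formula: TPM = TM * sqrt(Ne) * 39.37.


Formula: TPM = TM * sqrt(Ne) * 39.37
Step 1: sqrt(Ne) = sqrt(43) = 6.5574
Step 2: TM * sqrt(Ne) = 4.7 * 6.5574 = 30.8198
Step 3: TPM = 30.8198 * 39.37 = 1213 twists/m

1213 twists/m
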